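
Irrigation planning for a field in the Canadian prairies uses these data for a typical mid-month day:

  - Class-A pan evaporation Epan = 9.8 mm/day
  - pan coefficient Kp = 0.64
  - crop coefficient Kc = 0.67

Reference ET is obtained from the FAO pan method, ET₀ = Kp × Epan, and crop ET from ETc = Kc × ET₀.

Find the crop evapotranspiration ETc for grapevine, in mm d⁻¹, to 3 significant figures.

ET₀ = 0.64 × 9.8 = 6.2720 mm/d
ETc = Kc × ET₀ = 0.67 × 6.2720 = 4.2022 mm/d

4.20 mm d⁻¹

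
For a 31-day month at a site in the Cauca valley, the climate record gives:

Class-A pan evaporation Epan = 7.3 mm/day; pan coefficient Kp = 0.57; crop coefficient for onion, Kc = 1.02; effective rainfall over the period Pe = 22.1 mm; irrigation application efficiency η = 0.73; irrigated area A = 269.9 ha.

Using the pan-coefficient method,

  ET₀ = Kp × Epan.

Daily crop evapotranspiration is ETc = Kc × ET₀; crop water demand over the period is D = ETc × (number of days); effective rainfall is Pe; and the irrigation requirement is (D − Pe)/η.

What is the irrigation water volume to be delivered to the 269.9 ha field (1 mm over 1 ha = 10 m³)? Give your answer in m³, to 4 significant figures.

ET₀ = 0.57 × 7.3 = 4.1610 mm/d
ETc = Kc × ET₀ = 1.02 × 4.1610 = 4.2442 mm/d
Crop demand D = ETc × 31 d = 4.2442 × 31 = 131.570 mm
D − Pe = 131.570 − 22.1 = 109.470 mm
Gross irrigation = 109.470 / 0.73 = 149.959 mm
Volume = 149.959 mm × 269.9 ha × 10 = 404739.3 m³

404700 m³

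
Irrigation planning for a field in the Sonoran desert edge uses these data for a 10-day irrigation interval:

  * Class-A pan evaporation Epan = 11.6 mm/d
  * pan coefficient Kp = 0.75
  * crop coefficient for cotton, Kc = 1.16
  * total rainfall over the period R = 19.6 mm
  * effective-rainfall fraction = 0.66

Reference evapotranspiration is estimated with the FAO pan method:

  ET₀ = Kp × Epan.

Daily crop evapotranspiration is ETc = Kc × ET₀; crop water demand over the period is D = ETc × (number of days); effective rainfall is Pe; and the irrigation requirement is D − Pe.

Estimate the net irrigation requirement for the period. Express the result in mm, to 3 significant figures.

88.0 mm

ET₀ = 0.75 × 11.6 = 8.7000 mm/d
ETc = Kc × ET₀ = 1.16 × 8.7000 = 10.0920 mm/d
Crop demand D = ETc × 10 d = 10.0920 × 10 = 100.920 mm
Pe = 0.66 × 19.6 = 12.936 mm
D − Pe = 100.920 − 12.936 = 87.984 mm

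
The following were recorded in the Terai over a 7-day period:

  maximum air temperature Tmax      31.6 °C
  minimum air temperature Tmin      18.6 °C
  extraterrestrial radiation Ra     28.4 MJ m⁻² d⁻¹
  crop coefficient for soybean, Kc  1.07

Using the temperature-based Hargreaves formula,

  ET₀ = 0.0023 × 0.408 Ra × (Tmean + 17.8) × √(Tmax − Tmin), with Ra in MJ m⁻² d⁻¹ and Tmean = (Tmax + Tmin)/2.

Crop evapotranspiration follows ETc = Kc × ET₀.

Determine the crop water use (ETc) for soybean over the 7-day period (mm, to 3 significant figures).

Tmean = (31.6 + 18.6)/2 = 25.10 °C
0.408 Ra = 0.408 × 28.4 = 11.5872 mm/d equivalent
ET₀ = 0.0023 × 11.5872 × (25.10 + 17.8) × √13.0 = 0.0023 × 11.5872 × 42.90 × 3.6056 = 4.1223 mm/d
ETc = Kc × ET₀ = 1.07 × 4.1223 = 4.4109 mm/d
Over 7 days: 4.4109 × 7 = 30.876 mm

30.9 mm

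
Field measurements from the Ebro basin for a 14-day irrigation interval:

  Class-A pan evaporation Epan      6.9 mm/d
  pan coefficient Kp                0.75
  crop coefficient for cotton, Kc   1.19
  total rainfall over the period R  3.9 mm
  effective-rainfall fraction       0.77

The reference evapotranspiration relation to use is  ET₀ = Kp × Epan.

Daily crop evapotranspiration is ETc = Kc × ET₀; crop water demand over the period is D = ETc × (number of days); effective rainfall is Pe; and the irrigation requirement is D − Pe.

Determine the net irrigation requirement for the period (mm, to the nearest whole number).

ET₀ = 0.75 × 6.9 = 5.1750 mm/d
ETc = Kc × ET₀ = 1.19 × 5.1750 = 6.1583 mm/d
Crop demand D = ETc × 14 d = 6.1583 × 14 = 86.216 mm
Pe = 0.77 × 3.9 = 3.003 mm
D − Pe = 86.216 − 3.003 = 83.213 mm

83 mm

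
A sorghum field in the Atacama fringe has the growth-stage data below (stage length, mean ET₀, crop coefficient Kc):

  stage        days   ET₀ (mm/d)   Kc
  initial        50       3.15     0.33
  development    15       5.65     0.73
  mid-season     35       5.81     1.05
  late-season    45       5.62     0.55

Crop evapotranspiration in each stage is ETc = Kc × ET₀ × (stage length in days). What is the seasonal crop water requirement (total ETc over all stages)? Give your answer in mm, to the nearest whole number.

466 mm

initial: 0.33 × 3.15 × 50 = 51.98 mm
development: 0.73 × 5.65 × 15 = 61.87 mm
mid-season: 1.05 × 5.81 × 35 = 213.52 mm
late-season: 0.55 × 5.62 × 45 = 139.10 mm
Seasonal total = 466.47 mm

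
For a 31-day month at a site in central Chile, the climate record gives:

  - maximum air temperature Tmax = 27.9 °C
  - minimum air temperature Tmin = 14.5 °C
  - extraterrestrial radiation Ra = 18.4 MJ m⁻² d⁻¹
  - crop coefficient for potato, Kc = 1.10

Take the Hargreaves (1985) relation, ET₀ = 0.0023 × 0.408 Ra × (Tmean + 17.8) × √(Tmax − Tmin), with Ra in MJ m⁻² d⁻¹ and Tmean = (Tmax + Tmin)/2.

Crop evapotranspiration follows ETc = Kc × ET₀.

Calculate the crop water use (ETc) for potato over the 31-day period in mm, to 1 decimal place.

84.1 mm

Tmean = (27.9 + 14.5)/2 = 21.20 °C
0.408 Ra = 0.408 × 18.4 = 7.5072 mm/d equivalent
ET₀ = 0.0023 × 7.5072 × (21.20 + 17.8) × √13.4 = 0.0023 × 7.5072 × 39.00 × 3.6606 = 2.4650 mm/d
ETc = Kc × ET₀ = 1.10 × 2.4650 = 2.7115 mm/d
Over 31 days: 2.7115 × 31 = 84.057 mm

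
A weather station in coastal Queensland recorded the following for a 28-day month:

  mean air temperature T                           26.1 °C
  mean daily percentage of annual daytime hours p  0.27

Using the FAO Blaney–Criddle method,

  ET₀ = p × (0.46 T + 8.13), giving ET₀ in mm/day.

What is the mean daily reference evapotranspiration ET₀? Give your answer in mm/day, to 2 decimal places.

5.44 mm/day

ET₀ = 0.27 × (0.46 × 26.1 + 8.13) = 0.27 × 20.136 = 5.4367 mm/d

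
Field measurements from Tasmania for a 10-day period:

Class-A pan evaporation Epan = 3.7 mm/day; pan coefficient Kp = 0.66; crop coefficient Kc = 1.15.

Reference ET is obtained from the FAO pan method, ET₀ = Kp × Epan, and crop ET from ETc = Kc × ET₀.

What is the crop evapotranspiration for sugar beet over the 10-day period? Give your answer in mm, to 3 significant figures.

28.1 mm

ET₀ = 0.66 × 3.7 = 2.4420 mm/d
ETc = Kc × ET₀ = 1.15 × 2.4420 = 2.8083 mm/d
Over 10 days: 2.8083 × 10 = 28.083 mm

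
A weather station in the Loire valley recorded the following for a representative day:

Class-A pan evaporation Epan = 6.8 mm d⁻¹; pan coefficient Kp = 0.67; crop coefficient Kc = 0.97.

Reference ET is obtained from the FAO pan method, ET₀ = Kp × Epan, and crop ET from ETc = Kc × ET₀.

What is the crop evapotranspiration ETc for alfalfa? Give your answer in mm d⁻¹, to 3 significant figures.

ET₀ = 0.67 × 6.8 = 4.5560 mm/d
ETc = Kc × ET₀ = 0.97 × 4.5560 = 4.4193 mm/d

4.42 mm d⁻¹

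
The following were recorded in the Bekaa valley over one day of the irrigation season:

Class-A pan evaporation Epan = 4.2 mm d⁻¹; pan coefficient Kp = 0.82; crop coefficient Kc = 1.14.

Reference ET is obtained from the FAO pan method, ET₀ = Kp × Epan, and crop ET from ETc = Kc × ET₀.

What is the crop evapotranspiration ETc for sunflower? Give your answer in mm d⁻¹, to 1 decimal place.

ET₀ = 0.82 × 4.2 = 3.4440 mm/d
ETc = Kc × ET₀ = 1.14 × 3.4440 = 3.9262 mm/d

3.9 mm d⁻¹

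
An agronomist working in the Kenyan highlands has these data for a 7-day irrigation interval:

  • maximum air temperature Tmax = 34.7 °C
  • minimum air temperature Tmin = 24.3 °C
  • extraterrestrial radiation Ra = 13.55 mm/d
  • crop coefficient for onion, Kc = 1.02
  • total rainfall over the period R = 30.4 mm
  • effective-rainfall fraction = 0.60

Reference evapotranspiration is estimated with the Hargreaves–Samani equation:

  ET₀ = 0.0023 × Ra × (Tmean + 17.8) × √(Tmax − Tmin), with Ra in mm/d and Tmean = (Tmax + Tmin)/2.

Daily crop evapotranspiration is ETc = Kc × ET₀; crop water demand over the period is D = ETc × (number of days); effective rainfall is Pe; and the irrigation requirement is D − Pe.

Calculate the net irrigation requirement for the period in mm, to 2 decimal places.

15.70 mm

Tmean = (34.7 + 24.3)/2 = 29.50 °C
ET₀ = 0.0023 × 13.55 × (29.50 + 17.8) × √10.4 = 0.0023 × 13.55 × 47.30 × 3.2249 = 4.7538 mm/d
ETc = Kc × ET₀ = 1.02 × 4.7538 = 4.8489 mm/d
Crop demand D = ETc × 7 d = 4.8489 × 7 = 33.942 mm
Pe = 0.60 × 30.4 = 18.240 mm
D − Pe = 33.942 − 18.240 = 15.702 mm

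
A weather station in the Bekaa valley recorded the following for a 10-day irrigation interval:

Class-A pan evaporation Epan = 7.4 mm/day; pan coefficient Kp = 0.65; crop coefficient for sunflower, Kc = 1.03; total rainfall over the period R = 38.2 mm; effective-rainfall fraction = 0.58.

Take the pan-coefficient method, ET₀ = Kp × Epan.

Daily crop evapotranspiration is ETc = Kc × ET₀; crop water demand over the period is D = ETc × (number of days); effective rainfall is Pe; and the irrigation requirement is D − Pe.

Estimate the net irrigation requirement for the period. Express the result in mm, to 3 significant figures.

ET₀ = 0.65 × 7.4 = 4.8100 mm/d
ETc = Kc × ET₀ = 1.03 × 4.8100 = 4.9543 mm/d
Crop demand D = ETc × 10 d = 4.9543 × 10 = 49.543 mm
Pe = 0.58 × 38.2 = 22.156 mm
D − Pe = 49.543 − 22.156 = 27.387 mm

27.4 mm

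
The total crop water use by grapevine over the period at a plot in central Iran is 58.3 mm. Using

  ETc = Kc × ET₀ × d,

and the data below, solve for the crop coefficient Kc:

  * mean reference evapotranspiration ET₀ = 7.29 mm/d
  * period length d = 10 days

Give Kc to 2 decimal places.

ETc = Kc × ET₀ × d  ⇒  Kc = ETc / (ET₀ × d)
Kc = 58.3 / (7.29 × 10) = 58.3 / 72.90 = 0.7997

0.80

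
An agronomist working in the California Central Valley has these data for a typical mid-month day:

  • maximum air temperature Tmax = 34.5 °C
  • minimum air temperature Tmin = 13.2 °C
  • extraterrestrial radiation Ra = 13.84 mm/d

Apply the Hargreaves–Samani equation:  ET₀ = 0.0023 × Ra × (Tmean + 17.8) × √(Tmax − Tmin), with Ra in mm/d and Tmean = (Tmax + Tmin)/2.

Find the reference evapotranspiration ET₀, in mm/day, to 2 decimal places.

Tmean = (34.5 + 13.2)/2 = 23.85 °C
ET₀ = 0.0023 × 13.84 × (23.85 + 17.8) × √21.3 = 0.0023 × 13.84 × 41.65 × 4.6152 = 6.1188 mm/d

6.12 mm/day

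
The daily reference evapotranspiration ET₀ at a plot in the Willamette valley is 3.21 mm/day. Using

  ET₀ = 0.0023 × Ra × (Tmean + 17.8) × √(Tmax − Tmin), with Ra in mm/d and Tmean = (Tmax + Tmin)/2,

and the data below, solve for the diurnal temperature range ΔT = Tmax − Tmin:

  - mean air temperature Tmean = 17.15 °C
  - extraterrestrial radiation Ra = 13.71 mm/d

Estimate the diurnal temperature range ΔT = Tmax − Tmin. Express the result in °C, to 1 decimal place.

8.5 °C

√ΔT = ET₀ / [0.0023 × Ra × (Tmean+17.8)] = 3.21 / (0.0023 × 13.71 × 34.95) = 2.9127
ΔT = 2.9127² = 8.484 °C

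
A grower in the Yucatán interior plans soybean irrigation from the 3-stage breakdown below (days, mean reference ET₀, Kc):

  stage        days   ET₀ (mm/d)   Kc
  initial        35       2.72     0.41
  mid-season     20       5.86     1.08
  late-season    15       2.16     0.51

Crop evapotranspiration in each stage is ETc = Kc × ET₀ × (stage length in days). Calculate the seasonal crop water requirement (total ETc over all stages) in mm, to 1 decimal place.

182.1 mm

initial: 0.41 × 2.72 × 35 = 39.03 mm
mid-season: 1.08 × 5.86 × 20 = 126.58 mm
late-season: 0.51 × 2.16 × 15 = 16.52 mm
Seasonal total = 182.13 mm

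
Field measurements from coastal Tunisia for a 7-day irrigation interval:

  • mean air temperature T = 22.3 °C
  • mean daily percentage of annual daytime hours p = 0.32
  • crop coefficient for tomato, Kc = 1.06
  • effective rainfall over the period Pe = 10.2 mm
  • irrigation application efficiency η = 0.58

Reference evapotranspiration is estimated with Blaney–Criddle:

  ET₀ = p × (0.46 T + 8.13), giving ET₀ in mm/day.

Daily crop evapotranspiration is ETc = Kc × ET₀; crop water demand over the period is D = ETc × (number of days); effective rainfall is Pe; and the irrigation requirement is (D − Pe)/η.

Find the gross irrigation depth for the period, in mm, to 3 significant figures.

ET₀ = 0.32 × (0.46 × 22.3 + 8.13) = 0.32 × 18.388 = 5.8842 mm/d
ETc = Kc × ET₀ = 1.06 × 5.8842 = 6.2373 mm/d
Crop demand D = ETc × 7 d = 6.2373 × 7 = 43.661 mm
D − Pe = 43.661 − 10.2 = 33.461 mm
Gross irrigation = 33.461 / 0.58 = 57.691 mm

57.7 mm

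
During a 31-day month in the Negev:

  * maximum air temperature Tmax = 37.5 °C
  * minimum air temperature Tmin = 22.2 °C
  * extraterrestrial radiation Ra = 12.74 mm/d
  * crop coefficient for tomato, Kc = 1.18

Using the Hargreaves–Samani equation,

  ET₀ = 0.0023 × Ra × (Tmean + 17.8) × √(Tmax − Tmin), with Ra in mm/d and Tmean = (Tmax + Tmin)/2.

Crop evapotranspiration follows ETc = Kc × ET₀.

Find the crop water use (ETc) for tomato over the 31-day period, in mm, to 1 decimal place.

Tmean = (37.5 + 22.2)/2 = 29.85 °C
ET₀ = 0.0023 × 12.74 × (29.85 + 17.8) × √15.3 = 0.0023 × 12.74 × 47.65 × 3.9115 = 5.4614 mm/d
ETc = Kc × ET₀ = 1.18 × 5.4614 = 6.4445 mm/d
Over 31 days: 6.4445 × 31 = 199.780 mm

199.8 mm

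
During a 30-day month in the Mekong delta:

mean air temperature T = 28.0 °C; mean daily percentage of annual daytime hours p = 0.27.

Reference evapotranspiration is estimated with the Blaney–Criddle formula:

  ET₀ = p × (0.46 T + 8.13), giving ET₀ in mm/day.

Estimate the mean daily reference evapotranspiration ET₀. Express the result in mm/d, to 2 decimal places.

ET₀ = 0.27 × (0.46 × 28.0 + 8.13) = 0.27 × 21.010 = 5.6727 mm/d

5.67 mm/d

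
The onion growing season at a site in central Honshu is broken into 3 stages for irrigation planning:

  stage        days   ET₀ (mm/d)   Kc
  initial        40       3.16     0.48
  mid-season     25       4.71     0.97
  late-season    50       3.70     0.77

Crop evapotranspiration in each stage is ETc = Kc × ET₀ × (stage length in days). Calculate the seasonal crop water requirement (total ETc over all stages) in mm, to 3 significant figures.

317 mm

initial: 0.48 × 3.16 × 40 = 60.67 mm
mid-season: 0.97 × 4.71 × 25 = 114.22 mm
late-season: 0.77 × 3.70 × 50 = 142.45 mm
Seasonal total = 317.34 mm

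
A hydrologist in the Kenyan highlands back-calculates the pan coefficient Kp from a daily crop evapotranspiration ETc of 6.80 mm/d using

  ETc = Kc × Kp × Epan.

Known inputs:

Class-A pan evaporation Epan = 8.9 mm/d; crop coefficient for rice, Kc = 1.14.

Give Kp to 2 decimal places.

0.67

ETc = Kc × Kp × Epan  ⇒  Kp = ETc / (Kc × Epan)
Kp = 6.80 / (1.14 × 8.9) = 6.80 / 10.146 = 0.6702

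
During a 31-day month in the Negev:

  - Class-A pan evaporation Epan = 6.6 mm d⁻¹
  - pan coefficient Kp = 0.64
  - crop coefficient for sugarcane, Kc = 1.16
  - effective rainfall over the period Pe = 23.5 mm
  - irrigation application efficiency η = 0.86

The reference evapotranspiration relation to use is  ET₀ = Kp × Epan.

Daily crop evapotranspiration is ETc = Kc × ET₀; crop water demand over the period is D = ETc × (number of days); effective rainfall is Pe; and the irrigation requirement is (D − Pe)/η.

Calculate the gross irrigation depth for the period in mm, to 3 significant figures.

149 mm

ET₀ = 0.64 × 6.6 = 4.2240 mm/d
ETc = Kc × ET₀ = 1.16 × 4.2240 = 4.8998 mm/d
Crop demand D = ETc × 31 d = 4.8998 × 31 = 151.894 mm
D − Pe = 151.894 − 23.5 = 128.394 mm
Gross irrigation = 128.394 / 0.86 = 149.295 mm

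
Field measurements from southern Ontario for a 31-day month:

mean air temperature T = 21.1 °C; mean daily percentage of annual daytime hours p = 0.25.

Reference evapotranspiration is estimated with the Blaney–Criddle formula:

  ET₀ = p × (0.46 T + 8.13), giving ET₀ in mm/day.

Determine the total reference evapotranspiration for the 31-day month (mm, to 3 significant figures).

ET₀ = 0.25 × (0.46 × 21.1 + 8.13) = 0.25 × 17.836 = 4.4590 mm/d
Monthly total = 4.4590 × 31 = 138.229 mm

138 mm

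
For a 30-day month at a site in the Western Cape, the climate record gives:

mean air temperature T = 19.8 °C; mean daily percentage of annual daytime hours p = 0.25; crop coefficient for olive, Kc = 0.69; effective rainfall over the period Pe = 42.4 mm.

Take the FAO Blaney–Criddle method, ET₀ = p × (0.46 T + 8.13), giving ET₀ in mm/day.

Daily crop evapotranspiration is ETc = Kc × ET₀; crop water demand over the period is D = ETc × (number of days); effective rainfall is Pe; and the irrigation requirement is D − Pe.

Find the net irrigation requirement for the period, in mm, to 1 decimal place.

46.8 mm

ET₀ = 0.25 × (0.46 × 19.8 + 8.13) = 0.25 × 17.238 = 4.3095 mm/d
ETc = Kc × ET₀ = 0.69 × 4.3095 = 2.9736 mm/d
Crop demand D = ETc × 30 d = 2.9736 × 30 = 89.208 mm
D − Pe = 89.208 − 42.4 = 46.808 mm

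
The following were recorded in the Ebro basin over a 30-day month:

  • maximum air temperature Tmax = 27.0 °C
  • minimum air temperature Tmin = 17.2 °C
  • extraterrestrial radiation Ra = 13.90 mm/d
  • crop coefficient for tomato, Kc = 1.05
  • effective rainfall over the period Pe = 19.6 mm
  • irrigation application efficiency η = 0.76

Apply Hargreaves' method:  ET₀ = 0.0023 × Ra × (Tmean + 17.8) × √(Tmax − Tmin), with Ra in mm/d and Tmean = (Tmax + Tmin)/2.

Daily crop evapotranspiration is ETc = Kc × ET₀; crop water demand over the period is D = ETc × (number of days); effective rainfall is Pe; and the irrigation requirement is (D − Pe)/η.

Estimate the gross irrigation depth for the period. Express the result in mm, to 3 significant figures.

140 mm

Tmean = (27.0 + 17.2)/2 = 22.10 °C
ET₀ = 0.0023 × 13.90 × (22.10 + 17.8) × √9.8 = 0.0023 × 13.90 × 39.90 × 3.1305 = 3.9933 mm/d
ETc = Kc × ET₀ = 1.05 × 3.9933 = 4.1930 mm/d
Crop demand D = ETc × 30 d = 4.1930 × 30 = 125.790 mm
D − Pe = 125.790 − 19.6 = 106.190 mm
Gross irrigation = 106.190 / 0.76 = 139.724 mm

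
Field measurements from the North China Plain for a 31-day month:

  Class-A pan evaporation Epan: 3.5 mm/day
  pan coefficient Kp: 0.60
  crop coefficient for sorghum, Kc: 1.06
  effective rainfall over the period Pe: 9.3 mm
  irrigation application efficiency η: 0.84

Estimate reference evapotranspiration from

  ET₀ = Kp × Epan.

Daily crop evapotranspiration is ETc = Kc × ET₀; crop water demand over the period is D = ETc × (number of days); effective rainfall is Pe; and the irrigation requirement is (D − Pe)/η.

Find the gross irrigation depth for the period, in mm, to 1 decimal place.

ET₀ = 0.60 × 3.5 = 2.1000 mm/d
ETc = Kc × ET₀ = 1.06 × 2.1000 = 2.2260 mm/d
Crop demand D = ETc × 31 d = 2.2260 × 31 = 69.006 mm
D − Pe = 69.006 − 9.3 = 59.706 mm
Gross irrigation = 59.706 / 0.84 = 71.079 mm

71.1 mm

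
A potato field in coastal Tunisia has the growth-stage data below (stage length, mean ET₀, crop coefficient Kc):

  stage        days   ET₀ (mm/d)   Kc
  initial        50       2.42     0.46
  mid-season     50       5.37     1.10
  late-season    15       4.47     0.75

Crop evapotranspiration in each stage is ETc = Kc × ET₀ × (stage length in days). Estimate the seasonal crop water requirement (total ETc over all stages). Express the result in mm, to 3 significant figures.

401 mm

initial: 0.46 × 2.42 × 50 = 55.66 mm
mid-season: 1.10 × 5.37 × 50 = 295.35 mm
late-season: 0.75 × 4.47 × 15 = 50.29 mm
Seasonal total = 401.30 mm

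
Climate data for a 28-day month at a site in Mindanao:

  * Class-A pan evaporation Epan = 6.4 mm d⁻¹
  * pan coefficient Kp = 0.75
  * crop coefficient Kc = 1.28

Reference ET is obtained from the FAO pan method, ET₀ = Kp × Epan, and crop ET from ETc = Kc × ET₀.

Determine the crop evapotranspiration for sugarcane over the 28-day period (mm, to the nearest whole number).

ET₀ = 0.75 × 6.4 = 4.8000 mm/d
ETc = Kc × ET₀ = 1.28 × 4.8000 = 6.1440 mm/d
Over 28 days: 6.1440 × 28 = 172.032 mm

172 mm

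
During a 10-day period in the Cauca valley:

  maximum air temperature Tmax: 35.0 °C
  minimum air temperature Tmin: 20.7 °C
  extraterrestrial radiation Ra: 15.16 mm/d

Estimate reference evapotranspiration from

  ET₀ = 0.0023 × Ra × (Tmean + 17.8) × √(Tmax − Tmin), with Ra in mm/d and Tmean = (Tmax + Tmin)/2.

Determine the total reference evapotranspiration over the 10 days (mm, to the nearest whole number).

60 mm

Tmean = (35.0 + 20.7)/2 = 27.85 °C
ET₀ = 0.0023 × 15.16 × (27.85 + 17.8) × √14.3 = 0.0023 × 15.16 × 45.65 × 3.7815 = 6.0191 mm/d
Over 10 days: 6.0191 × 10 = 60.191 mm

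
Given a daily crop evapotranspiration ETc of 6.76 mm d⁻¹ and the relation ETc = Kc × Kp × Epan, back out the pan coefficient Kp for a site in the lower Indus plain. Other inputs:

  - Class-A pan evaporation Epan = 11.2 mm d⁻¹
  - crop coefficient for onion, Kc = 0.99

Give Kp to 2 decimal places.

0.61

ETc = Kc × Kp × Epan  ⇒  Kp = ETc / (Kc × Epan)
Kp = 6.76 / (0.99 × 11.2) = 6.76 / 11.088 = 0.6097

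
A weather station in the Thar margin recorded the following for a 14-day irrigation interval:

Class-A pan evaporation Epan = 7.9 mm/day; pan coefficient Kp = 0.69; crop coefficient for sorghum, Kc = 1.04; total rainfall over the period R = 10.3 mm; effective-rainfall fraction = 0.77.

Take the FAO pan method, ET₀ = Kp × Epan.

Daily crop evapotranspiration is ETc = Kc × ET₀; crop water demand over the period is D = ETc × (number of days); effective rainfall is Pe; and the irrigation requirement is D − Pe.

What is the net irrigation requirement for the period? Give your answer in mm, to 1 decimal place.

71.4 mm

ET₀ = 0.69 × 7.9 = 5.4510 mm/d
ETc = Kc × ET₀ = 1.04 × 5.4510 = 5.6690 mm/d
Crop demand D = ETc × 14 d = 5.6690 × 14 = 79.366 mm
Pe = 0.77 × 10.3 = 7.931 mm
D − Pe = 79.366 − 7.931 = 71.435 mm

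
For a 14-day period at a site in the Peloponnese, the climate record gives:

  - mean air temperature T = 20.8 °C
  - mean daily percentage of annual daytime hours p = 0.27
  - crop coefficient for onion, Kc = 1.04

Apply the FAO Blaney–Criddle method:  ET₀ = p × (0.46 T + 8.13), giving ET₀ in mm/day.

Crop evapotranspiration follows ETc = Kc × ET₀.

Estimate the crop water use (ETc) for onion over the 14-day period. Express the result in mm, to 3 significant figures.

69.6 mm

ET₀ = 0.27 × (0.46 × 20.8 + 8.13) = 0.27 × 17.698 = 4.7785 mm/d
ETc = Kc × ET₀ = 1.04 × 4.7785 = 4.9696 mm/d
Over 14 days: 4.9696 × 14 = 69.574 mm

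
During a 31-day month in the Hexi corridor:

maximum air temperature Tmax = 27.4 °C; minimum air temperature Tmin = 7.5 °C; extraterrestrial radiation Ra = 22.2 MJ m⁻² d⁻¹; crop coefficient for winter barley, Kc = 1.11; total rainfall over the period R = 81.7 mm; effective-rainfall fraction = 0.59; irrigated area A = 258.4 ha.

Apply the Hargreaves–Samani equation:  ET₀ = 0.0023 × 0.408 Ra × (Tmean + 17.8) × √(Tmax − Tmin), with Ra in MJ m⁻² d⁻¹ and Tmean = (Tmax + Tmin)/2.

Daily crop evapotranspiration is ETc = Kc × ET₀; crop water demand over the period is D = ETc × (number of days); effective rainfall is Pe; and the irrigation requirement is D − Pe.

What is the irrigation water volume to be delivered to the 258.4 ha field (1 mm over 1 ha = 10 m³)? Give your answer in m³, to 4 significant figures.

166700 m³

Tmean = (27.4 + 7.5)/2 = 17.45 °C
0.408 Ra = 0.408 × 22.2 = 9.0576 mm/d equivalent
ET₀ = 0.0023 × 9.0576 × (17.45 + 17.8) × √19.9 = 0.0023 × 9.0576 × 35.25 × 4.4609 = 3.2758 mm/d
ETc = Kc × ET₀ = 1.11 × 3.2758 = 3.6361 mm/d
Crop demand D = ETc × 31 d = 3.6361 × 31 = 112.719 mm
Pe = 0.59 × 81.7 = 48.203 mm
D − Pe = 112.719 − 48.203 = 64.516 mm
Volume = 64.516 mm × 258.4 ha × 10 = 166709.3 m³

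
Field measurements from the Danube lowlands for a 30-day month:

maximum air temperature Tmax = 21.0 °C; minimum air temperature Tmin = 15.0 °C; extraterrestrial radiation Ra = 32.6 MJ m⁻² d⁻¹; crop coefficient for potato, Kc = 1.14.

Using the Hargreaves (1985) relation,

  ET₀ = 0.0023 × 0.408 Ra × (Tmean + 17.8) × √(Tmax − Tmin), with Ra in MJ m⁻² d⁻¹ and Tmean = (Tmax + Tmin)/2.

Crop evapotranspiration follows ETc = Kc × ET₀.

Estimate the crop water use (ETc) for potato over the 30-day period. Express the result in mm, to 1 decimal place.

91.7 mm

Tmean = (21.0 + 15.0)/2 = 18.00 °C
0.408 Ra = 0.408 × 32.6 = 13.3008 mm/d equivalent
ET₀ = 0.0023 × 13.3008 × (18.00 + 17.8) × √6.0 = 0.0023 × 13.3008 × 35.80 × 2.4495 = 2.6827 mm/d
ETc = Kc × ET₀ = 1.14 × 2.6827 = 3.0583 mm/d
Over 30 days: 3.0583 × 30 = 91.749 mm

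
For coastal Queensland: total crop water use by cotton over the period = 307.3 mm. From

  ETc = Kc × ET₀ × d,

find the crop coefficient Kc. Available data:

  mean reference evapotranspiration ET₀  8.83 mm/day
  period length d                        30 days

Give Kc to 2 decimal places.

1.16

ETc = Kc × ET₀ × d  ⇒  Kc = ETc / (ET₀ × d)
Kc = 307.3 / (8.83 × 30) = 307.3 / 264.90 = 1.1601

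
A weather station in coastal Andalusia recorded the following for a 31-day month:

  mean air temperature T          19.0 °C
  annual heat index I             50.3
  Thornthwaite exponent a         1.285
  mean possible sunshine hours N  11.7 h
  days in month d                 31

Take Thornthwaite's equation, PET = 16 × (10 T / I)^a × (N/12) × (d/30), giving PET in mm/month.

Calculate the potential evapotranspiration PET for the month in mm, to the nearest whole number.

10T/I = 10 × 19.0 / 50.3 = 3.7773
(10T/I)^a = 3.7773^1.285 = 5.5167
Uncorrected PET = 16 × 5.5167 = 88.267 mm
Correction = (N/12)(d/30) = (11.7/12)(31/30) = 1.0075
PET = 88.267 × 1.0075 = 88.929 mm/month

89 mm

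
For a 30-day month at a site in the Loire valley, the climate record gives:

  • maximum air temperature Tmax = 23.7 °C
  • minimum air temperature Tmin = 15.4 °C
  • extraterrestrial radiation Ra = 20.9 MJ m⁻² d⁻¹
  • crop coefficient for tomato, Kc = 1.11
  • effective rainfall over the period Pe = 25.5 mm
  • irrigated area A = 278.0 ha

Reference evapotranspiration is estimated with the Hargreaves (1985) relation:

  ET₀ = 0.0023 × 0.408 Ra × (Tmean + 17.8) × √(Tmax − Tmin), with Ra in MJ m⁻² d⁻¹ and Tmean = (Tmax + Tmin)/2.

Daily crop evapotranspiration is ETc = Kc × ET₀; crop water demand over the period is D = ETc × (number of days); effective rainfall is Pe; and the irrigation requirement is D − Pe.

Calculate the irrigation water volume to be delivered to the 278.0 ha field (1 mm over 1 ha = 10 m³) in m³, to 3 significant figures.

124000 m³

Tmean = (23.7 + 15.4)/2 = 19.55 °C
0.408 Ra = 0.408 × 20.9 = 8.5272 mm/d equivalent
ET₀ = 0.0023 × 8.5272 × (19.55 + 17.8) × √8.3 = 0.0023 × 8.5272 × 37.35 × 2.8810 = 2.1104 mm/d
ETc = Kc × ET₀ = 1.11 × 2.1104 = 2.3425 mm/d
Crop demand D = ETc × 30 d = 2.3425 × 30 = 70.275 mm
D − Pe = 70.275 − 25.5 = 44.775 mm
Volume = 44.775 mm × 278.0 ha × 10 = 124474.5 m³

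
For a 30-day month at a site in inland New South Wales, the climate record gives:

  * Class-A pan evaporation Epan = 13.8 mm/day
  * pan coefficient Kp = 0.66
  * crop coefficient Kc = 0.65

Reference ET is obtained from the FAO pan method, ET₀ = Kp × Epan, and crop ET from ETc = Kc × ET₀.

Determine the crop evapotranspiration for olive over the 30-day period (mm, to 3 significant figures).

178 mm

ET₀ = 0.66 × 13.8 = 9.1080 mm/d
ETc = Kc × ET₀ = 0.65 × 9.1080 = 5.9202 mm/d
Over 30 days: 5.9202 × 30 = 177.606 mm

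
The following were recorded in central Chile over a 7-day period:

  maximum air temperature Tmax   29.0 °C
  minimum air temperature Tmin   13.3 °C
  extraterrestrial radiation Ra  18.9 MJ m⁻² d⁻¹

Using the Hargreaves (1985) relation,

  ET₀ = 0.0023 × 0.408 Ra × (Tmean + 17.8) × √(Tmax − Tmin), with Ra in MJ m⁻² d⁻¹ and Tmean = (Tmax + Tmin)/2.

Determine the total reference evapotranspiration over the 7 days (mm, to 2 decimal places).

19.16 mm

Tmean = (29.0 + 13.3)/2 = 21.15 °C
0.408 Ra = 0.408 × 18.9 = 7.7112 mm/d equivalent
ET₀ = 0.0023 × 7.7112 × (21.15 + 17.8) × √15.7 = 0.0023 × 7.7112 × 38.95 × 3.9623 = 2.7372 mm/d
Over 7 days: 2.7372 × 7 = 19.160 mm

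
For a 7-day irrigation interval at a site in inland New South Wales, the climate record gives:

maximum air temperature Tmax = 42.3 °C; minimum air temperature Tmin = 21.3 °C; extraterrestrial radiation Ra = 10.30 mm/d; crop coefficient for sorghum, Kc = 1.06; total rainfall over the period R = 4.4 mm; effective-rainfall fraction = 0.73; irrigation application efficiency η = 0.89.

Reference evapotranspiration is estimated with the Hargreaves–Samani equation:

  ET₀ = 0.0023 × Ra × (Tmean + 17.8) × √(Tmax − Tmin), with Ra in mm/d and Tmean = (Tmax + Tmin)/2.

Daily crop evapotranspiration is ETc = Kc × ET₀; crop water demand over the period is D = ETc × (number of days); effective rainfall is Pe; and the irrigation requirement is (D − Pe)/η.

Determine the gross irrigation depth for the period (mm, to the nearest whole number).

Tmean = (42.3 + 21.3)/2 = 31.80 °C
ET₀ = 0.0023 × 10.30 × (31.80 + 17.8) × √21.0 = 0.0023 × 10.30 × 49.60 × 4.5826 = 5.3847 mm/d
ETc = Kc × ET₀ = 1.06 × 5.3847 = 5.7078 mm/d
Crop demand D = ETc × 7 d = 5.7078 × 7 = 39.955 mm
Pe = 0.73 × 4.4 = 3.212 mm
D − Pe = 39.955 − 3.212 = 36.743 mm
Gross irrigation = 36.743 / 0.89 = 41.284 mm

41 mm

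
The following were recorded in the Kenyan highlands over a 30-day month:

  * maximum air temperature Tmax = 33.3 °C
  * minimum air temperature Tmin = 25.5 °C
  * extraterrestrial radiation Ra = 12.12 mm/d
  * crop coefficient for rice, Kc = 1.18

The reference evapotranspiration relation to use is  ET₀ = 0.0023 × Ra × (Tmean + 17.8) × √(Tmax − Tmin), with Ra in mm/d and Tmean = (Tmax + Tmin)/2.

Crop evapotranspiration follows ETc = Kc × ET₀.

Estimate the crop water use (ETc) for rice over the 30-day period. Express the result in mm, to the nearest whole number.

Tmean = (33.3 + 25.5)/2 = 29.40 °C
ET₀ = 0.0023 × 12.12 × (29.40 + 17.8) × √7.8 = 0.0023 × 12.12 × 47.20 × 2.7928 = 3.6746 mm/d
ETc = Kc × ET₀ = 1.18 × 3.6746 = 4.3360 mm/d
Over 30 days: 4.3360 × 30 = 130.080 mm

130 mm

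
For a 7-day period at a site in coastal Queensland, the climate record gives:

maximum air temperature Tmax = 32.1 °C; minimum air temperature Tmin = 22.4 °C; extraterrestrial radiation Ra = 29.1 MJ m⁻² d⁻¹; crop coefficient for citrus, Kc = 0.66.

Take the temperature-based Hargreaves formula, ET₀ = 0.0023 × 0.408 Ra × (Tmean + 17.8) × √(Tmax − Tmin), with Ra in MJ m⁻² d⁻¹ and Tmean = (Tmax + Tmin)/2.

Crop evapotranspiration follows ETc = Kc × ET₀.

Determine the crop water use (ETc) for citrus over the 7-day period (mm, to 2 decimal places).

Tmean = (32.1 + 22.4)/2 = 27.25 °C
0.408 Ra = 0.408 × 29.1 = 11.8728 mm/d equivalent
ET₀ = 0.0023 × 11.8728 × (27.25 + 17.8) × √9.7 = 0.0023 × 11.8728 × 45.05 × 3.1145 = 3.8315 mm/d
ETc = Kc × ET₀ = 0.66 × 3.8315 = 2.5288 mm/d
Over 7 days: 2.5288 × 7 = 17.702 mm

17.70 mm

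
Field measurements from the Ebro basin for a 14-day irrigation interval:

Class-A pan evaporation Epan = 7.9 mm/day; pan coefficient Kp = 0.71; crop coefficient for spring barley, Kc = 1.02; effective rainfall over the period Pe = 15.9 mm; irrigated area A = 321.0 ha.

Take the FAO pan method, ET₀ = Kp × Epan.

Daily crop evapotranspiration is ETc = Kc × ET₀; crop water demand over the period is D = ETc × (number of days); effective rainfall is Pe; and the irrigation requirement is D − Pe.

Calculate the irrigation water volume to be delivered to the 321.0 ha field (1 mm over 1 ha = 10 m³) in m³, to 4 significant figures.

ET₀ = 0.71 × 7.9 = 5.6090 mm/d
ETc = Kc × ET₀ = 1.02 × 5.6090 = 5.7212 mm/d
Crop demand D = ETc × 14 d = 5.7212 × 14 = 80.097 mm
D − Pe = 80.097 − 15.9 = 64.197 mm
Volume = 64.197 mm × 321.0 ha × 10 = 206072.4 m³

206100 m³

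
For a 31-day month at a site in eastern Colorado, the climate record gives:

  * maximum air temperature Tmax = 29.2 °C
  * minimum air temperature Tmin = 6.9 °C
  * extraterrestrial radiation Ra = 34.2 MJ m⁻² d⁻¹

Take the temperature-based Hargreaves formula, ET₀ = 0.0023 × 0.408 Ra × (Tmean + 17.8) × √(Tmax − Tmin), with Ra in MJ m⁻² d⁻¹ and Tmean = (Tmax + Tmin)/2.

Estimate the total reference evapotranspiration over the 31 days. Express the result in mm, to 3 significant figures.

Tmean = (29.2 + 6.9)/2 = 18.05 °C
0.408 Ra = 0.408 × 34.2 = 13.9536 mm/d equivalent
ET₀ = 0.0023 × 13.9536 × (18.05 + 17.8) × √22.3 = 0.0023 × 13.9536 × 35.85 × 4.7223 = 5.4332 mm/d
Over 31 days: 5.4332 × 31 = 168.429 mm

168 mm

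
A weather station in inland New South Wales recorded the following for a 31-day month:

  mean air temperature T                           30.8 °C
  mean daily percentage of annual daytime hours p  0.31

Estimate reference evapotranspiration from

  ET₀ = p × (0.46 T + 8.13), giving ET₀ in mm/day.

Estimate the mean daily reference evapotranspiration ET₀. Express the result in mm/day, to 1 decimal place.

ET₀ = 0.31 × (0.46 × 30.8 + 8.13) = 0.31 × 22.298 = 6.9124 mm/d

6.9 mm/day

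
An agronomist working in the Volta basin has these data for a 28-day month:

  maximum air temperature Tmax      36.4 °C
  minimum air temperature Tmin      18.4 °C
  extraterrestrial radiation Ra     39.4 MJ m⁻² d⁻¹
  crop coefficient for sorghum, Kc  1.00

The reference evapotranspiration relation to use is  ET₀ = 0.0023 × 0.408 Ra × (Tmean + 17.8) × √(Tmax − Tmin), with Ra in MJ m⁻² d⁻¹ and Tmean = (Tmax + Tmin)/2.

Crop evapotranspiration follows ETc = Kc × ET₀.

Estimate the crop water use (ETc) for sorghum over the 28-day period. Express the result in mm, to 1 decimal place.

198.5 mm

Tmean = (36.4 + 18.4)/2 = 27.40 °C
0.408 Ra = 0.408 × 39.4 = 16.0752 mm/d equivalent
ET₀ = 0.0023 × 16.0752 × (27.40 + 17.8) × √18.0 = 0.0023 × 16.0752 × 45.20 × 4.2426 = 7.0901 mm/d
ETc = Kc × ET₀ = 1.00 × 7.0901 = 7.0901 mm/d
Over 28 days: 7.0901 × 28 = 198.523 mm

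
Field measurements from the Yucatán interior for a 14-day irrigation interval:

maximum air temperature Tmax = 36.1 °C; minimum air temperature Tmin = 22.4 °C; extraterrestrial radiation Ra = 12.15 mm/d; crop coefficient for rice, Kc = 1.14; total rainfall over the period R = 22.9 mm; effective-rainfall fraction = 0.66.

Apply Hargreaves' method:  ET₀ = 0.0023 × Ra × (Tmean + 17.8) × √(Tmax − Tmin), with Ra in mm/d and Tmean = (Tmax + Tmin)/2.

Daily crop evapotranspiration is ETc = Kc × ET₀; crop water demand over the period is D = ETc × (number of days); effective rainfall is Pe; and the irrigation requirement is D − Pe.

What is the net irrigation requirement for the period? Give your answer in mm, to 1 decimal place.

Tmean = (36.1 + 22.4)/2 = 29.25 °C
ET₀ = 0.0023 × 12.15 × (29.25 + 17.8) × √13.7 = 0.0023 × 12.15 × 47.05 × 3.7014 = 4.8666 mm/d
ETc = Kc × ET₀ = 1.14 × 4.8666 = 5.5479 mm/d
Crop demand D = ETc × 14 d = 5.5479 × 14 = 77.671 mm
Pe = 0.66 × 22.9 = 15.114 mm
D − Pe = 77.671 − 15.114 = 62.557 mm

62.6 mm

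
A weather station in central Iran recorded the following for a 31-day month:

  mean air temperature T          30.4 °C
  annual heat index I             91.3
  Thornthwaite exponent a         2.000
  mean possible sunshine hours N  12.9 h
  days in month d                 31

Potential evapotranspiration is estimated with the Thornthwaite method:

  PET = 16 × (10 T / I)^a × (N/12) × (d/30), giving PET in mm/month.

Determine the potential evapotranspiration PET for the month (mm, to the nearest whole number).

197 mm

10T/I = 10 × 30.4 / 91.3 = 3.3297
(10T/I)^a = 3.3297^2.000 = 11.0869
Uncorrected PET = 16 × 11.0869 = 177.390 mm
Correction = (N/12)(d/30) = (12.9/12)(31/30) = 1.1108
PET = 177.390 × 1.1108 = 197.045 mm/month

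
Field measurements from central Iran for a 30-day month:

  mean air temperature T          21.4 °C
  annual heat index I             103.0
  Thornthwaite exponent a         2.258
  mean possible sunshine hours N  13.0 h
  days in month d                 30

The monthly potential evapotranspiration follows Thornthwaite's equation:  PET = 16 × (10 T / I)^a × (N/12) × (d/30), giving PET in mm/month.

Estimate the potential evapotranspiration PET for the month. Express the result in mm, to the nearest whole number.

10T/I = 10 × 21.4 / 103.0 = 2.0777
(10T/I)^a = 2.0777^2.258 = 5.2132
Uncorrected PET = 16 × 5.2132 = 83.411 mm
Correction = (N/12)(d/30) = (13.0/12)(30/30) = 1.0833
PET = 83.411 × 1.0833 = 90.359 mm/month

90 mm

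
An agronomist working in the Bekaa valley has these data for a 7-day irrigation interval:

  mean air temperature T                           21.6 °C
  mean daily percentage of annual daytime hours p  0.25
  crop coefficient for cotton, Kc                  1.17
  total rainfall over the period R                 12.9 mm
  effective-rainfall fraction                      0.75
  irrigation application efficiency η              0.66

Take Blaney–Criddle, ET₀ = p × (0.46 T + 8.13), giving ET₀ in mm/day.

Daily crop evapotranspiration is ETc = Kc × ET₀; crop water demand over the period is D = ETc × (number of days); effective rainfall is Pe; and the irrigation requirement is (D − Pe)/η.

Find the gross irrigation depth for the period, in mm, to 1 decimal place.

ET₀ = 0.25 × (0.46 × 21.6 + 8.13) = 0.25 × 18.066 = 4.5165 mm/d
ETc = Kc × ET₀ = 1.17 × 4.5165 = 5.2843 mm/d
Crop demand D = ETc × 7 d = 5.2843 × 7 = 36.990 mm
Pe = 0.75 × 12.9 = 9.675 mm
D − Pe = 36.990 − 9.675 = 27.315 mm
Gross irrigation = 27.315 / 0.66 = 41.386 mm

41.4 mm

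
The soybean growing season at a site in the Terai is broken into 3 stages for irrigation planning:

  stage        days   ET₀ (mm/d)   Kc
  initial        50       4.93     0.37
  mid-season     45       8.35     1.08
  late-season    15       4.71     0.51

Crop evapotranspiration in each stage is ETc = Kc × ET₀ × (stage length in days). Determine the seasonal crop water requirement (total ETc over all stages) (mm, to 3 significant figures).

initial: 0.37 × 4.93 × 50 = 91.21 mm
mid-season: 1.08 × 8.35 × 45 = 405.81 mm
late-season: 0.51 × 4.71 × 15 = 36.03 mm
Seasonal total = 533.05 mm

533 mm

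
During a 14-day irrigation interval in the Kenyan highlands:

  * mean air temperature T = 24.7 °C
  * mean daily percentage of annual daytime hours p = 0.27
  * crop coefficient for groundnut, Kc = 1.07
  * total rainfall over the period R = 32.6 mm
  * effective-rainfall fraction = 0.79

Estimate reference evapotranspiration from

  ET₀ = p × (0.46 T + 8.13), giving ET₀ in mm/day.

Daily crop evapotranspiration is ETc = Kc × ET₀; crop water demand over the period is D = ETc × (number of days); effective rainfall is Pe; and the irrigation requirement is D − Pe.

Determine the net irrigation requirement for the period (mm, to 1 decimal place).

ET₀ = 0.27 × (0.46 × 24.7 + 8.13) = 0.27 × 19.492 = 5.2628 mm/d
ETc = Kc × ET₀ = 1.07 × 5.2628 = 5.6312 mm/d
Crop demand D = ETc × 14 d = 5.6312 × 14 = 78.837 mm
Pe = 0.79 × 32.6 = 25.754 mm
D − Pe = 78.837 − 25.754 = 53.083 mm

53.1 mm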